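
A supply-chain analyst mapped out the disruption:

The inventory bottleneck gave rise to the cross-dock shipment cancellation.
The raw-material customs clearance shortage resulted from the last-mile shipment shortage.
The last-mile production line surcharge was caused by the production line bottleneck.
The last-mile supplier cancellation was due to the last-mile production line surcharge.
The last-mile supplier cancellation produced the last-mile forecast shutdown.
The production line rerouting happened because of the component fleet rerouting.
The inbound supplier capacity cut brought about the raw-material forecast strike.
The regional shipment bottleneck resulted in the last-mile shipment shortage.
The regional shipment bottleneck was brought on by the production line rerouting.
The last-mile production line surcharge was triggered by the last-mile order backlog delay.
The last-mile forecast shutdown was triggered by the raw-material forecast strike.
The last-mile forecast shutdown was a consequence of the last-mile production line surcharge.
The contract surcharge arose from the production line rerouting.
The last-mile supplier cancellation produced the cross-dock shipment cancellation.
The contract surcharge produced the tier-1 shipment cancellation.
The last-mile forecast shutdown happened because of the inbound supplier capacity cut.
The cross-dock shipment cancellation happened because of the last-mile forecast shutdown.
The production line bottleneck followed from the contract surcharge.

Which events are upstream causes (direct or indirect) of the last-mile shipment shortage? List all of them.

Immediate cause of the last-mile shipment shortage: the regional shipment bottleneck.
Further upstream: the component fleet rerouting, the production line rerouting.

the component fleet rerouting, the production line rerouting, the regional shipment bottleneck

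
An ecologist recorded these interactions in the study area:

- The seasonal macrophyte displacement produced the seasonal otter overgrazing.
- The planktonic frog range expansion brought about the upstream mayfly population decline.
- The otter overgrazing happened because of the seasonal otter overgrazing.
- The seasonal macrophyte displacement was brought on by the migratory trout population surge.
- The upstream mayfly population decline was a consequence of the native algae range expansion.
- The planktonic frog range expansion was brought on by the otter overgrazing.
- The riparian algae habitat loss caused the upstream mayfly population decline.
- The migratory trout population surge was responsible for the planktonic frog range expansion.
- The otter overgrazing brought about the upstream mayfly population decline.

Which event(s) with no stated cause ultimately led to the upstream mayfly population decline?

the migratory trout population surge, the native algae range expansion, the riparian algae habitat loss

Tracing upstream from the upstream mayfly population decline: the upstream mayfly population decline ← the planktonic frog range expansion ← the migratory trout population surge.
A separate upstream branch: the upstream mayfly population decline ← the riparian algae habitat loss.
A separate upstream branch: the upstream mayfly population decline ← the native algae range expansion.
Each of those chain origins has no stated cause.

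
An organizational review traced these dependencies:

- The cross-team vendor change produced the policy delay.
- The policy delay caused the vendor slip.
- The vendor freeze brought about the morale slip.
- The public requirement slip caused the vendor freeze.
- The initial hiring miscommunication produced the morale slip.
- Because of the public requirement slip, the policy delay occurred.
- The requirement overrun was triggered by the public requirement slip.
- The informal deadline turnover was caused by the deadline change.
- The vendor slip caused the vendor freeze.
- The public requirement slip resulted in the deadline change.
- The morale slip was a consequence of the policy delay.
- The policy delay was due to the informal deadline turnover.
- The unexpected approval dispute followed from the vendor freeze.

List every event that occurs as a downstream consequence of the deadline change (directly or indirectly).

the informal deadline turnover, the morale slip, the policy delay, the unexpected approval dispute, the vendor freeze, the vendor slip

Direct effects: the informal deadline turnover.
2 steps out: the policy delay.
3 steps out: the vendor slip, the morale slip.
4 steps out: the vendor freeze.
5 steps out: the unexpected approval dispute.
Not reachable from it: the public requirement slip, the cross-team vendor change, the initial hiring miscommunication, the requirement overrun.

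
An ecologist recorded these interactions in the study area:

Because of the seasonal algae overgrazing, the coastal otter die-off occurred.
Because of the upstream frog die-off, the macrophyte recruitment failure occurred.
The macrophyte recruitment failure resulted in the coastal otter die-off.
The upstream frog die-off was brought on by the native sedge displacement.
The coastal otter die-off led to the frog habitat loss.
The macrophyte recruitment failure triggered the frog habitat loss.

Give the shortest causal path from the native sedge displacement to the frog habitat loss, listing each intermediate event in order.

the native sedge displacement → the upstream frog die-off
the upstream frog die-off → the macrophyte recruitment failure
the macrophyte recruitment failure → the frog habitat loss
Length: 3 steps.

the native sedge displacement → the upstream frog die-off → the macrophyte recruitment failure → the frog habitat loss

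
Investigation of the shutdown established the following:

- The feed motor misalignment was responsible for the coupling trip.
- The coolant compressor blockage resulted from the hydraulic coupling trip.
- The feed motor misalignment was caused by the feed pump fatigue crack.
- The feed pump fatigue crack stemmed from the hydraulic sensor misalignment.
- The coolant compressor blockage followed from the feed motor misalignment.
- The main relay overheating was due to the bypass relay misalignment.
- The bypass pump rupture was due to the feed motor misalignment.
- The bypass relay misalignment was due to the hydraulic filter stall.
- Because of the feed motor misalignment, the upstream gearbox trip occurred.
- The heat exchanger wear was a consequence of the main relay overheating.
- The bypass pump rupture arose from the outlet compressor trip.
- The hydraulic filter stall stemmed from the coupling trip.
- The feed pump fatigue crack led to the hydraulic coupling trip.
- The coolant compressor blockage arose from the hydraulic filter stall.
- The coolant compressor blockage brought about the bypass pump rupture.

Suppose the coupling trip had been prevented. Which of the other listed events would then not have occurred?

Downstream of the coupling trip: the hydraulic filter stall, the bypass relay misalignment, the main relay overheating, the heat exchanger wear, the coolant compressor blockage, the bypass pump rupture.
Of those, still caused via another path: the coolant compressor blockage, the bypass pump rupture.
The remainder have no surviving cause.

the bypass relay misalignment, the heat exchanger wear, the hydraulic filter stall, the main relay overheating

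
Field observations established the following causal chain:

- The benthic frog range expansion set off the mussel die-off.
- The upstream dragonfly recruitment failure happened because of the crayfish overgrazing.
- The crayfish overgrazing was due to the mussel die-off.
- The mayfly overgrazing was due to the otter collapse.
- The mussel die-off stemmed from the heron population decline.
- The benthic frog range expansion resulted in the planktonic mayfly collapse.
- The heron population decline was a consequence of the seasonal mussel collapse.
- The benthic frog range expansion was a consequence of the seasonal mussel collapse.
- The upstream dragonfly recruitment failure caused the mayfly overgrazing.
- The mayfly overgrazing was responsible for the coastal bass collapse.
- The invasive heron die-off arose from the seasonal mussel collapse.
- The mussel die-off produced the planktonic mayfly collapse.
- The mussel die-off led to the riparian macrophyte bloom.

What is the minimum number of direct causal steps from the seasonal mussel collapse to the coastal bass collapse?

6

Shortest chain: the seasonal mussel collapse → the heron population decline → the mussel die-off → the crayfish overgrazing → the upstream dragonfly recruitment failure → the mayfly overgrazing → the coastal bass collapse.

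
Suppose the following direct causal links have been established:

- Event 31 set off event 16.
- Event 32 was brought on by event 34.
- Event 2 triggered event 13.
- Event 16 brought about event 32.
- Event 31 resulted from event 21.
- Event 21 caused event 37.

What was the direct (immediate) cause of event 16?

Upstream contributors include event 21, but only event 31 feeds directly into event 16.

event 31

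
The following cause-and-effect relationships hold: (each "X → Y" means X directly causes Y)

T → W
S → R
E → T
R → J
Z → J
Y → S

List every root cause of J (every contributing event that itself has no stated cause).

Y, Z

Tracing upstream from J: J ← R ← S ← Y.
A separate upstream branch: J ← Z.
Each of those chain origins has no stated cause.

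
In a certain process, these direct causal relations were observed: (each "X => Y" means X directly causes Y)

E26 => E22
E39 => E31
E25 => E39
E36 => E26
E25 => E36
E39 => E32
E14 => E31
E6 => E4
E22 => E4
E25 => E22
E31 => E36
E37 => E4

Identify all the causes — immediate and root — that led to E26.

Immediate cause of E26: E36.
Further upstream: E25, E39, E14, E31.

E14, E25, E31, E36, E39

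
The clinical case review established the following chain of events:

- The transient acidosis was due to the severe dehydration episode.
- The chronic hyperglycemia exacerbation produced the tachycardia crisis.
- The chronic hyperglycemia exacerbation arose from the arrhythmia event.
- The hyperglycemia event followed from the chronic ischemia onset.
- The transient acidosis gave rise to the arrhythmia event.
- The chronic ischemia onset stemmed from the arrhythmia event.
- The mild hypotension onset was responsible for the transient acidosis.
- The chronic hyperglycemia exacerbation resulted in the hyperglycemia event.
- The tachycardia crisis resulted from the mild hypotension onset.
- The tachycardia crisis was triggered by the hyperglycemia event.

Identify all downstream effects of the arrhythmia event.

Direct effects: the chronic hyperglycemia exacerbation, the chronic ischemia onset.
2 steps out: the hyperglycemia event, the tachycardia crisis.
Not reachable from it: the mild hypotension onset, the transient acidosis, the severe dehydration episode.

the chronic hyperglycemia exacerbation, the chronic ischemia onset, the hyperglycemia event, the tachycardia crisis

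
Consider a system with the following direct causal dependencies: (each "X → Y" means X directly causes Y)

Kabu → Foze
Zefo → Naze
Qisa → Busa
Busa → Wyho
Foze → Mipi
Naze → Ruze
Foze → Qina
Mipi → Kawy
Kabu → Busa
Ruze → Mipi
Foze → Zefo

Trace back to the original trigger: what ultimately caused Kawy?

Kabu

Tracing upstream from Kawy: Kawy ← Mipi ← Foze ← Kabu.
Kabu has no stated cause, so it is the root.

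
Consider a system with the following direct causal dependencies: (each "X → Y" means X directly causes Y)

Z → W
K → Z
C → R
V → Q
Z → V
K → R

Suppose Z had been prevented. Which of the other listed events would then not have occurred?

Downstream of Z: W, V, Q.

Q, V, W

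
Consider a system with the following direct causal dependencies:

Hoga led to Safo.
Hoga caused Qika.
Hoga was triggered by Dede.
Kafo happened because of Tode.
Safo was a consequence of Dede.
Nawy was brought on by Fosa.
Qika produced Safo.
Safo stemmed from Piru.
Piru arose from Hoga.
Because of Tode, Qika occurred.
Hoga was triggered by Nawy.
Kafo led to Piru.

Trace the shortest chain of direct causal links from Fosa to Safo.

Fosa → Nawy → Hoga → Safo

Fosa → Nawy
Nawy → Hoga
Hoga → Safo
Length: 3 steps.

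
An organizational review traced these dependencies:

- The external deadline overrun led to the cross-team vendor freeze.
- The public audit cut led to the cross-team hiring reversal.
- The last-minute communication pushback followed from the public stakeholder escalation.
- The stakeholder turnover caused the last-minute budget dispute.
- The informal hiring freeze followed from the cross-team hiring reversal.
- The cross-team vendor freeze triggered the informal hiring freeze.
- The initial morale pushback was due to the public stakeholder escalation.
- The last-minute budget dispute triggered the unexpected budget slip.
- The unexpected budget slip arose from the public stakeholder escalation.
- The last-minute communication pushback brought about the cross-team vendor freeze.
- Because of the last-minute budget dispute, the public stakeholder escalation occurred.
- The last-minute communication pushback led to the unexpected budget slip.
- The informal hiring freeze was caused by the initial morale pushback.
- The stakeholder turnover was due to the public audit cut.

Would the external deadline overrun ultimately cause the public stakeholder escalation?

The external deadline overrun leads to the cross-team vendor freeze, the informal hiring freeze; the public stakeholder escalation is not among them.

No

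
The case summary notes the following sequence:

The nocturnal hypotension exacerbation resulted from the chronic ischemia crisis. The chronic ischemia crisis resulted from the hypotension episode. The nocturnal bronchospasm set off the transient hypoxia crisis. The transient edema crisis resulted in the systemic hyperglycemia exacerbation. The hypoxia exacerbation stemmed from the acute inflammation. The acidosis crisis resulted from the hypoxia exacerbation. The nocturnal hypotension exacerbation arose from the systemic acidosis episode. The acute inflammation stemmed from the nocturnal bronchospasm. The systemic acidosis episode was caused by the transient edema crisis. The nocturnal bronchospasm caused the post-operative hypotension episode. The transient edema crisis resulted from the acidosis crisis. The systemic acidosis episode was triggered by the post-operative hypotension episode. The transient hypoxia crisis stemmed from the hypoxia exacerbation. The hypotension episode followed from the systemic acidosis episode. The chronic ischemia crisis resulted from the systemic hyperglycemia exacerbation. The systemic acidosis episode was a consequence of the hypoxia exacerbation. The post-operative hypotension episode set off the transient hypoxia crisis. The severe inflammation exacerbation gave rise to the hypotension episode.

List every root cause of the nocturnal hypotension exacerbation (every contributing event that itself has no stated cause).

the nocturnal bronchospasm, the severe inflammation exacerbation

Tracing upstream from the nocturnal hypotension exacerbation: the nocturnal hypotension exacerbation ← the systemic acidosis episode ← the post-operative hypotension episode ← the nocturnal bronchospasm.
A separate upstream branch: the nocturnal hypotension exacerbation ← the chronic ischemia crisis ← the hypotension episode ← the severe inflammation exacerbation.
Each of those chain origins has no stated cause.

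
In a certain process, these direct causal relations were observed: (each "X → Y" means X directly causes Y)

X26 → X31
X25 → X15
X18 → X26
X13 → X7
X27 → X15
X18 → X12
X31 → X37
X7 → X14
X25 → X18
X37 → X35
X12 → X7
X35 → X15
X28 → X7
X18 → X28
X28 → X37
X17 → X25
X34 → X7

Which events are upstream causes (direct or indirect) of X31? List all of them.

Immediate cause of X31: X26.
Further upstream: X17, X25, X18.

X17, X18, X25, X26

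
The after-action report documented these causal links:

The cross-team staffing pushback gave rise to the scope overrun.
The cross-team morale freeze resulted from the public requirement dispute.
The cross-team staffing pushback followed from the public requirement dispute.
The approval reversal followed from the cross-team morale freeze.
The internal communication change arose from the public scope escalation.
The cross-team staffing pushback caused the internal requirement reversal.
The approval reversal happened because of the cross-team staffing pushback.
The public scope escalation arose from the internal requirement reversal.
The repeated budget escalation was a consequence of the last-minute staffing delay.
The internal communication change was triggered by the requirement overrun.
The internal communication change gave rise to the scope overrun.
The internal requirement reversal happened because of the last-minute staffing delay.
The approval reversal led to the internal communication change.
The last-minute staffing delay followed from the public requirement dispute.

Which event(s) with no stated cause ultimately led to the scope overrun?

the public requirement dispute, the requirement overrun

Tracing upstream from the scope overrun: the scope overrun ← the cross-team staffing pushback ← the public requirement dispute.
A separate upstream branch: the scope overrun ← the internal communication change ← the requirement overrun.
Each of those chain origins has no stated cause.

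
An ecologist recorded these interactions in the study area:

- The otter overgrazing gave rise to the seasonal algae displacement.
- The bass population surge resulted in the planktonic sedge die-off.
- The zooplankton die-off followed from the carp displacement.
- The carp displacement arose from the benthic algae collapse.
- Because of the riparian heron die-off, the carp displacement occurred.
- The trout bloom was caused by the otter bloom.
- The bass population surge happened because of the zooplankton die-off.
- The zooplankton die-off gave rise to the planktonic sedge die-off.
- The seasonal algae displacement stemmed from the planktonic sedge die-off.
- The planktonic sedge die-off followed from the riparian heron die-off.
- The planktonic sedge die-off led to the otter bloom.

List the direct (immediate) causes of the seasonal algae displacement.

Upstream contributors include the benthic algae collapse, the riparian heron die-off, the carp displacement, the zooplankton die-off, the bass population surge, but only the otter overgrazing, the planktonic sedge die-off feed directly into the seasonal algae displacement.

the otter overgrazing, the planktonic sedge die-off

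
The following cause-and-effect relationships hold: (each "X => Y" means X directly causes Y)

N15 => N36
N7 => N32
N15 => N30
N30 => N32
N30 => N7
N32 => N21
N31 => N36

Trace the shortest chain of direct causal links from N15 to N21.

N15 → N30
N30 → N32
N32 → N21
Length: 3 steps.

N15 → N30 → N32 → N21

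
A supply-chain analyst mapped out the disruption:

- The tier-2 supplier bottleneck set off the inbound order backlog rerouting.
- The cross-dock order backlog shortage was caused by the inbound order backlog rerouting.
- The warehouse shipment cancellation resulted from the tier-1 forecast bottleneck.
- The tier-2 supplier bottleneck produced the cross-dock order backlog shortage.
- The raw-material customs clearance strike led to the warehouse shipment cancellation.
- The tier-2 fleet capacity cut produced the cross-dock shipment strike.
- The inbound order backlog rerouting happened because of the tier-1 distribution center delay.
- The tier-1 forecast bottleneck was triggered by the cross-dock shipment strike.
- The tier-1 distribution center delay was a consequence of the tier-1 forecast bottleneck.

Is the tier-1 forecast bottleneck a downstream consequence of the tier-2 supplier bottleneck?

No

The tier-2 supplier bottleneck leads to the inbound order backlog rerouting, the cross-dock order backlog shortage; the tier-1 forecast bottleneck is not among them.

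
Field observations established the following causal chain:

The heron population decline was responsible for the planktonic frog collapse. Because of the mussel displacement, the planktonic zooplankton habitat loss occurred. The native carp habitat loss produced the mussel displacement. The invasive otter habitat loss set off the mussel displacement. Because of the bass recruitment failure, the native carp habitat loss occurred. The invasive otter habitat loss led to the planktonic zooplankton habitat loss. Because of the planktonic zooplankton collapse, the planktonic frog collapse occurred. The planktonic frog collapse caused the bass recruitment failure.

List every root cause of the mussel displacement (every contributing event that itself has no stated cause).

Tracing upstream from the mussel displacement: the mussel displacement ← the native carp habitat loss ← the bass recruitment failure ← the planktonic frog collapse ← the planktonic zooplankton collapse.
A separate upstream branch: the mussel displacement ← the native carp habitat loss ← the bass recruitment failure ← the planktonic frog collapse ← the heron population decline.
A separate upstream branch: the mussel displacement ← the invasive otter habitat loss.
Each of those chain origins has no stated cause.

the heron population decline, the invasive otter habitat loss, the planktonic zooplankton collapse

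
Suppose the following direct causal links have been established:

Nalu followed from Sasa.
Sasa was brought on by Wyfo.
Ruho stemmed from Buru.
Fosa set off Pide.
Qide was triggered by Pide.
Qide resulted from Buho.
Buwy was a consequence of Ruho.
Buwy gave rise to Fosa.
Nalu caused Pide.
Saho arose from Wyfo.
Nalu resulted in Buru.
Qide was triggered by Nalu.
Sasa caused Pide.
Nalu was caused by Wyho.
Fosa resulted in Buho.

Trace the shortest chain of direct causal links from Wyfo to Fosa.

Wyfo → Sasa
Sasa → Nalu
Nalu → Buru
Buru → Ruho
Ruho → Buwy
Buwy → Fosa
Length: 6 steps.

Wyfo → Sasa → Nalu → Buru → Ruho → Buwy → Fosa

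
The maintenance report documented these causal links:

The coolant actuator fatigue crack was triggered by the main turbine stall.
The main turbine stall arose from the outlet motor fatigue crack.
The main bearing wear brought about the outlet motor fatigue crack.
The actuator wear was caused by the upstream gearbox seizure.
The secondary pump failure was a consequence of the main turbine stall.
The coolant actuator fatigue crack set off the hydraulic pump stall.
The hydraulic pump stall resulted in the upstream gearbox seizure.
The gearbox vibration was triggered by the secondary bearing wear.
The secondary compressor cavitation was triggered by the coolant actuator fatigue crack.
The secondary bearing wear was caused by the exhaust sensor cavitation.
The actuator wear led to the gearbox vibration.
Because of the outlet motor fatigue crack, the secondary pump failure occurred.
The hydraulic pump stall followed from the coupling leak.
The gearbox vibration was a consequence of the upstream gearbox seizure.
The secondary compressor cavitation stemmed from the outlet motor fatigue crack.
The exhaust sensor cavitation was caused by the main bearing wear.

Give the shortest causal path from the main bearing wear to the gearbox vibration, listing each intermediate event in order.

the main bearing wear → the exhaust sensor cavitation
the exhaust sensor cavitation → the secondary bearing wear
the secondary bearing wear → the gearbox vibration
Length: 3 steps.

the main bearing wear → the exhaust sensor cavitation → the secondary bearing wear → the gearbox vibration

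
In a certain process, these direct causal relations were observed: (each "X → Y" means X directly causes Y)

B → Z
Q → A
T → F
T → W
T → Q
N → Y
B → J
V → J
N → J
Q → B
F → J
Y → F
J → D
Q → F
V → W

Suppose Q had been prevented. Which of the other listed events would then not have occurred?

Downstream of Q: A, B, Z, F, J, D.
Of those, still caused via another path: F, J, D.
The remainder have no surviving cause.

A, B, Z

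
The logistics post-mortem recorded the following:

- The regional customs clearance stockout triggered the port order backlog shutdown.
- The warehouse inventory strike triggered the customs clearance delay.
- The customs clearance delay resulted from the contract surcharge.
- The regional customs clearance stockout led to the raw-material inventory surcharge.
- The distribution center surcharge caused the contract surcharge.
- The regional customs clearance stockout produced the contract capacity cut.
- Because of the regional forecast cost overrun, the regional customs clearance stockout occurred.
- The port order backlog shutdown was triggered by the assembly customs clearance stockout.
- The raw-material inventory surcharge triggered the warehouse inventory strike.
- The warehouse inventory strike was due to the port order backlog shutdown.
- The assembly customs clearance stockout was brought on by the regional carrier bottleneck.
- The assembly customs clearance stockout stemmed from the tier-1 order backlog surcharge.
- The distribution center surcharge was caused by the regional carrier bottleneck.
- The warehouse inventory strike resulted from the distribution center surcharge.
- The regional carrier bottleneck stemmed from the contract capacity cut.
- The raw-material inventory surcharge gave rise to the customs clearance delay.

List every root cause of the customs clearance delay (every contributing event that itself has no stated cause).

Tracing upstream from the customs clearance delay: the customs clearance delay ← the raw-material inventory surcharge ← the regional customs clearance stockout ← the regional forecast cost overrun.
A separate upstream branch: the customs clearance delay ← the warehouse inventory strike ← the port order backlog shutdown ← the assembly customs clearance stockout ← the tier-1 order backlog surcharge.
Each of those chain origins has no stated cause.

the regional forecast cost overrun, the tier-1 order backlog surcharge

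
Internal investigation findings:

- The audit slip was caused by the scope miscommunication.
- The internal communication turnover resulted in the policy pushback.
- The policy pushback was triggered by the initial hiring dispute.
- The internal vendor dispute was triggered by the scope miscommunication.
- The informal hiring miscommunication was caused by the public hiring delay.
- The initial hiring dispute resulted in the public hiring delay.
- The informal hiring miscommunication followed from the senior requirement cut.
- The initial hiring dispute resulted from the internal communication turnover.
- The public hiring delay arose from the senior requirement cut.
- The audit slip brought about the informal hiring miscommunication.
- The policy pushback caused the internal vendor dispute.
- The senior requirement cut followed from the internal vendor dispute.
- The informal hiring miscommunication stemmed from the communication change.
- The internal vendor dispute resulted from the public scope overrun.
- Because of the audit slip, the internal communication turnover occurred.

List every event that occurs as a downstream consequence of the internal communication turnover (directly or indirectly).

Direct effects: the initial hiring dispute, the policy pushback.
2 steps out: the internal vendor dispute, the public hiring delay.
3 steps out: the senior requirement cut, the informal hiring miscommunication.
Not reachable from it: the scope miscommunication, the public scope overrun, the audit slip, the communication change.

the informal hiring miscommunication, the initial hiring dispute, the internal vendor dispute, the policy pushback, the public hiring delay, the senior requirement cut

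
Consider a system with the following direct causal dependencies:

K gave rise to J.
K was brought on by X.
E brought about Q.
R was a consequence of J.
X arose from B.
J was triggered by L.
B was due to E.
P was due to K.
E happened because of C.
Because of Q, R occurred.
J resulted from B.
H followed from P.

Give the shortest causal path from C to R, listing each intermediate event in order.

C → E
E → Q
Q → R
Length: 3 steps.

C → E → Q → R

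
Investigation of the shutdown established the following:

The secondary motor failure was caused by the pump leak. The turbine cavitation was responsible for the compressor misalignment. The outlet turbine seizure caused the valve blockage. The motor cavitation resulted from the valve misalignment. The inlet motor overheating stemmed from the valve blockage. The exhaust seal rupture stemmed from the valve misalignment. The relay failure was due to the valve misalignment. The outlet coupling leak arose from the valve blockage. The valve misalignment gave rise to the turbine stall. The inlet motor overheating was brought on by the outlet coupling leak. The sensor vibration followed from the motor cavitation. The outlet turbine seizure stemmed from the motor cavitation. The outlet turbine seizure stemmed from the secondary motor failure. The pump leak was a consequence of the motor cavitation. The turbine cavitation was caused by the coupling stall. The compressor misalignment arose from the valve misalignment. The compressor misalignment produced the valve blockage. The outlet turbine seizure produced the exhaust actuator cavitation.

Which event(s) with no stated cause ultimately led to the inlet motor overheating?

the coupling stall, the valve misalignment

Tracing upstream from the inlet motor overheating: the inlet motor overheating ← the valve blockage ← the compressor misalignment ← the valve misalignment.
A separate upstream branch: the inlet motor overheating ← the valve blockage ← the compressor misalignment ← the turbine cavitation ← the coupling stall.
Each of those chain origins has no stated cause.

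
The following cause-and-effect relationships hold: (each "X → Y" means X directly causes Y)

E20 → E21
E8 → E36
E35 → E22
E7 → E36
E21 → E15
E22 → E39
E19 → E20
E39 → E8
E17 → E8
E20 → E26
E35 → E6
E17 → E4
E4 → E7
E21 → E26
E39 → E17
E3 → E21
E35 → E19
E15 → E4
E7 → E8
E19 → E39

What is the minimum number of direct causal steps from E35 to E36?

Shortest chain: E35 → E22 → E39 → E8 → E36.

4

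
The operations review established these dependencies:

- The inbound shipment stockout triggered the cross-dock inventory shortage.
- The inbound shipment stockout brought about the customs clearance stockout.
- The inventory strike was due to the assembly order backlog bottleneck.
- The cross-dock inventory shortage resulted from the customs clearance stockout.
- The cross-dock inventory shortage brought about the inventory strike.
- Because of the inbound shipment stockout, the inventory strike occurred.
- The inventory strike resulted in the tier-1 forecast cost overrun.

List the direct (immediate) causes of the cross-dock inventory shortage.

the customs clearance stockout, the inbound shipment stockout

the customs clearance stockout, the inbound shipment stockout → the cross-dock inventory shortage with nothing further upstream stated.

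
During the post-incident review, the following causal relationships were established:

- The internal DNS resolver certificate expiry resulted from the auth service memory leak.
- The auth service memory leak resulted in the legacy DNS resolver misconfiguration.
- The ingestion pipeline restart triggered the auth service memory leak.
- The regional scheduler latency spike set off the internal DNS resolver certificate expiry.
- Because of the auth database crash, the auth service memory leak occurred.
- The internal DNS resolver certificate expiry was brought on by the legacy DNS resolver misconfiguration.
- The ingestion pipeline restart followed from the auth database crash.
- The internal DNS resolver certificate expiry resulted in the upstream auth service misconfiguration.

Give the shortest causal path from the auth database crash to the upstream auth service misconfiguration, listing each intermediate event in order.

the auth database crash → the auth service memory leak → the internal DNS resolver certificate expiry → the upstream auth service misconfiguration

the auth database crash → the auth service memory leak
the auth service memory leak → the internal DNS resolver certificate expiry
the internal DNS resolver certificate expiry → the upstream auth service misconfiguration
Length: 3 steps.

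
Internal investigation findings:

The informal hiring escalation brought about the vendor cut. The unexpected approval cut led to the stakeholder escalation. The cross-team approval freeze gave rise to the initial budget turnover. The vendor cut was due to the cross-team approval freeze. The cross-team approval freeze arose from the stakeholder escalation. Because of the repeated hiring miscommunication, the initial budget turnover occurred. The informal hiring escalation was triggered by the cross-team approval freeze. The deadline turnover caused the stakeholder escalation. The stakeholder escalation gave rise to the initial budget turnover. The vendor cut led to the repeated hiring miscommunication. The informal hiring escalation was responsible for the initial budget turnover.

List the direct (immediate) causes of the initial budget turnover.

the cross-team approval freeze, the informal hiring escalation, the repeated hiring miscommunication, the stakeholder escalation

Upstream contributors include the unexpected approval cut, the vendor cut, the deadline turnover, but only the cross-team approval freeze, the informal hiring escalation, the repeated hiring miscommunication, the stakeholder escalation feed directly into the initial budget turnover.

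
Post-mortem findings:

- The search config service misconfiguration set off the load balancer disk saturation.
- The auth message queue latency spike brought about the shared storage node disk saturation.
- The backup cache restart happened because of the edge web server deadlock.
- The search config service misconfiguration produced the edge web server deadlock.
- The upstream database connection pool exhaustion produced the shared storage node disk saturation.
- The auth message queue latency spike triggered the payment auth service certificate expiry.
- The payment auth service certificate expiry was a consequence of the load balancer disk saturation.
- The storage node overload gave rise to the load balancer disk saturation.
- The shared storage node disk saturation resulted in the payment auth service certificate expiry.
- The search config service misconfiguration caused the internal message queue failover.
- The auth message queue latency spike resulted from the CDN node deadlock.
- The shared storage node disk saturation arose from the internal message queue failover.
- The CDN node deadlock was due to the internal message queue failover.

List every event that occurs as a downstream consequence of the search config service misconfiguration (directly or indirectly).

the CDN node deadlock, the auth message queue latency spike, the backup cache restart, the edge web server deadlock, the internal message queue failover, the load balancer disk saturation, the payment auth service certificate expiry, the shared storage node disk saturation

Direct effects: the edge web server deadlock, the internal message queue failover, the load balancer disk saturation.
2 steps out: the backup cache restart, the CDN node deadlock, the shared storage node disk saturation, the payment auth service certificate expiry.
3 steps out: the auth message queue latency spike.
Not reachable from it: the storage node overload, the upstream database connection pool exhaustion.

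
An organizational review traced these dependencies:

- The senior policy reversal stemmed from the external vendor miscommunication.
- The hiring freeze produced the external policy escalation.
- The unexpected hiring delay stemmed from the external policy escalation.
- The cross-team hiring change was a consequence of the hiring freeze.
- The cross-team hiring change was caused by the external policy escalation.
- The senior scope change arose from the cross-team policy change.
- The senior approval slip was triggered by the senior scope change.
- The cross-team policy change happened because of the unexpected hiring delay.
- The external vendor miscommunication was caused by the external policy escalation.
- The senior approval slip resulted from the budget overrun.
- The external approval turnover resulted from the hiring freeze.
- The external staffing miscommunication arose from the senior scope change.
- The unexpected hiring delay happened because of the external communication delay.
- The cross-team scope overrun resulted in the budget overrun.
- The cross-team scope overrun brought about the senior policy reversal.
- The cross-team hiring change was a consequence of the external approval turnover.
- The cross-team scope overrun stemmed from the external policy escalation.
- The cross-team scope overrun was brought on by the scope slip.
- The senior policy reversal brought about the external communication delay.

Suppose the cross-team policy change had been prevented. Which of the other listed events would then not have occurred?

the external staffing miscommunication, the senior scope change

Downstream of the cross-team policy change: the senior scope change, the external staffing miscommunication, the senior approval slip.
Of those, still caused via another path: the senior approval slip.
The remainder have no surviving cause.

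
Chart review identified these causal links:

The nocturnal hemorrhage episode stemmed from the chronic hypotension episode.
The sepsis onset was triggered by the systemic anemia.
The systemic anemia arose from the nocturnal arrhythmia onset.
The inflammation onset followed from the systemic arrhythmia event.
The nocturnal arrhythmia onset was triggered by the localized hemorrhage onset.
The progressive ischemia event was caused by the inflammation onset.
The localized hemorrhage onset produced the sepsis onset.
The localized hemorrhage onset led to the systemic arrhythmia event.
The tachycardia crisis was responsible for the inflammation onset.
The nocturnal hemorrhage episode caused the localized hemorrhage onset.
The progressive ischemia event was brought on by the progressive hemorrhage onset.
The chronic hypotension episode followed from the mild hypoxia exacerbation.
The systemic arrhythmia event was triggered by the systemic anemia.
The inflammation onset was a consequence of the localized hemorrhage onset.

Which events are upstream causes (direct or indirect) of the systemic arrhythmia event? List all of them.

the chronic hypotension episode, the localized hemorrhage onset, the mild hypoxia exacerbation, the nocturnal arrhythmia onset, the nocturnal hemorrhage episode, the systemic anemia

Immediate causes of the systemic arrhythmia event: the localized hemorrhage onset, the systemic anemia.
Further upstream: the mild hypoxia exacerbation, the chronic hypotension episode, the nocturnal hemorrhage episode, the nocturnal arrhythmia onset.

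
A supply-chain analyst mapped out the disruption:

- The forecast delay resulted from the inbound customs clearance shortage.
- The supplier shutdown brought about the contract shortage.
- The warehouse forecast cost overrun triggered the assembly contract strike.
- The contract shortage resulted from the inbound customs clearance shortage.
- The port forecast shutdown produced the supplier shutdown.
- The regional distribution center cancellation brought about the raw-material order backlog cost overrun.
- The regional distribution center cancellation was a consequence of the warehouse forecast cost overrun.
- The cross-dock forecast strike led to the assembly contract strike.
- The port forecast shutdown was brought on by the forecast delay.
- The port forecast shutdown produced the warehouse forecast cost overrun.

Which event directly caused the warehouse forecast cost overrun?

Upstream contributors include the inbound customs clearance shortage, the forecast delay, but only the port forecast shutdown feeds directly into the warehouse forecast cost overrun.

the port forecast shutdown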